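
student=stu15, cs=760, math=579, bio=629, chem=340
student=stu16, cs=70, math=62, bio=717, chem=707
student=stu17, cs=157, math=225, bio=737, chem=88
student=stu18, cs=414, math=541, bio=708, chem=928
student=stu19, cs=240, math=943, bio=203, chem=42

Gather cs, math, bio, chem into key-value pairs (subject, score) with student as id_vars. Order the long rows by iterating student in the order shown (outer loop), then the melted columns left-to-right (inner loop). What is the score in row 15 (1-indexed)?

20 rows total (5 × 4). Row 15: index ⌊(15-1)/4⌋ = 3 into student → stu18; (15-1) mod 4 = 2 into the melted columns → bio.
So row 15 is (stu18, bio, 708); score = 708.

708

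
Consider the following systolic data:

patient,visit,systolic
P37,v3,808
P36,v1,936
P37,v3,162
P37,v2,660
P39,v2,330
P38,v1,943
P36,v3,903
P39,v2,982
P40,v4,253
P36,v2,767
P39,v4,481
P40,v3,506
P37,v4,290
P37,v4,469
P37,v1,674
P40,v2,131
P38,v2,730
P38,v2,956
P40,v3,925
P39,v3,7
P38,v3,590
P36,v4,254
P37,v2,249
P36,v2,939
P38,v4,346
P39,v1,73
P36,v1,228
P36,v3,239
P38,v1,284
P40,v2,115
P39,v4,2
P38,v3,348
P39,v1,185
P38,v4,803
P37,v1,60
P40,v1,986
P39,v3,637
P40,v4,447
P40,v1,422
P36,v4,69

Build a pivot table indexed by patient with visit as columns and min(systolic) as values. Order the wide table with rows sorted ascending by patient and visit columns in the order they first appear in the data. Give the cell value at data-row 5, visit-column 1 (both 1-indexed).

With rows sorted ascending by patient, row 5 is patient=P40. visit columns in first-appearance order: v3, v1, v2, v4; column 1 is v3.
Long rows with patient=P40, visit=v3: min(506, 925) = 506.

506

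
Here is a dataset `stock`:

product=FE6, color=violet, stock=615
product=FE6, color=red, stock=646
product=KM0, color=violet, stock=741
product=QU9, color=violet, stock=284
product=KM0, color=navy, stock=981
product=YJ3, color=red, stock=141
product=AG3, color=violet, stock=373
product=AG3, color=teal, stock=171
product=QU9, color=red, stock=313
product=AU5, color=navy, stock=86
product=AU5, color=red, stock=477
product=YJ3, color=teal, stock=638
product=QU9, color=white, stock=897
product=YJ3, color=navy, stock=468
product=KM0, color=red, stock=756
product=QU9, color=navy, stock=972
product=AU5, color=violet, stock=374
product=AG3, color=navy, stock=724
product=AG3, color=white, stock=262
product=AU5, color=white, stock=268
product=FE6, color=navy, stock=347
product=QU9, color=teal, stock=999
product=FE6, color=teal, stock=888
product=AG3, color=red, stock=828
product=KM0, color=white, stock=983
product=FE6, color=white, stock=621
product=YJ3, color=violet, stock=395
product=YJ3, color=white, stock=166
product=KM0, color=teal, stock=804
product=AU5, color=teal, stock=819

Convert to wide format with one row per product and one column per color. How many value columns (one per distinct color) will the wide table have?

5 distinct color values: navy, teal, violet, red, white.

5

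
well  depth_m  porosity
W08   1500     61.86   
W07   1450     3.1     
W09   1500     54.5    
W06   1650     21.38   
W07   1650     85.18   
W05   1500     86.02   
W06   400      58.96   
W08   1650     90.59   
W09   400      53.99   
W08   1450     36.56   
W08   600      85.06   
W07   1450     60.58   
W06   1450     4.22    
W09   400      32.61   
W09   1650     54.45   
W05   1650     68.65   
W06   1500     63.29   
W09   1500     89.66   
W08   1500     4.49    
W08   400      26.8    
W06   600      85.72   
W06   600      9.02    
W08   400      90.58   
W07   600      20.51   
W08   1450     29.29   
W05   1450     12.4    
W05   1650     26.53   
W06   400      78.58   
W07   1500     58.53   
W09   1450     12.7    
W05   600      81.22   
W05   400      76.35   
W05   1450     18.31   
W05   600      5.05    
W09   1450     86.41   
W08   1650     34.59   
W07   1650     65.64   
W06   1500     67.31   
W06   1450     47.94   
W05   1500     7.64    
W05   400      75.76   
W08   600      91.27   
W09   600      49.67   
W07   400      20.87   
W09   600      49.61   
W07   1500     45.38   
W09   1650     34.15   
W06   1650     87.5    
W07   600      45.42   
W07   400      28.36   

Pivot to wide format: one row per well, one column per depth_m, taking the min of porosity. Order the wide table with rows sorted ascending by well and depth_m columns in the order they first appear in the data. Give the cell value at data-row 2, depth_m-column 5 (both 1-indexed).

With rows sorted ascending by well, row 2 is well=W06. depth_m columns in first-appearance order: 1500, 1450, 1650, 400, 600; column 5 is 600.
Long rows with well=W06, depth_m=600: min(85.72, 9.02) = 9.02.

9.02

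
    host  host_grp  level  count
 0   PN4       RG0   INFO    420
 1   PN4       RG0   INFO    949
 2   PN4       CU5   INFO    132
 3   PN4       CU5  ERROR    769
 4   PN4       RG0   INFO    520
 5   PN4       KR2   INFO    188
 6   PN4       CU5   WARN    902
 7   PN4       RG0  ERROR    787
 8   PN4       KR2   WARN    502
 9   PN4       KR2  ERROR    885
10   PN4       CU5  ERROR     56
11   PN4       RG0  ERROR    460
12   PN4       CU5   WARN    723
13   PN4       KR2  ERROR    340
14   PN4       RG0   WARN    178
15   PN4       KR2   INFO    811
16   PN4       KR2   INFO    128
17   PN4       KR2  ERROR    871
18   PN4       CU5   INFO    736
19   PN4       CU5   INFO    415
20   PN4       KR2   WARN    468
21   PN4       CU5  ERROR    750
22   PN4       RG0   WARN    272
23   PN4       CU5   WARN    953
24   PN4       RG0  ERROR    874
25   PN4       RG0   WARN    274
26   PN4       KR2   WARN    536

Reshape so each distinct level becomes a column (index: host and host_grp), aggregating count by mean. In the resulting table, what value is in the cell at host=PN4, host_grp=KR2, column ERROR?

698.67

Rows with host=PN4, host_grp=KR2 and level=ERROR: count values are 885, 340, 871.
(885 + 340 + 871) / 3 = 698.67.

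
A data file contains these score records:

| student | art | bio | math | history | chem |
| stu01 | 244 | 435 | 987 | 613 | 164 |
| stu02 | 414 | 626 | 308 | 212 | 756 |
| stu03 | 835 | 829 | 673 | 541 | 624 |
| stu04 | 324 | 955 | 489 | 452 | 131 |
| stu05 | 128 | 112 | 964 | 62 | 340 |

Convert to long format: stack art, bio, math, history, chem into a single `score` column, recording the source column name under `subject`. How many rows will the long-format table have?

25

5 student values × 5 melted columns = 25 rows.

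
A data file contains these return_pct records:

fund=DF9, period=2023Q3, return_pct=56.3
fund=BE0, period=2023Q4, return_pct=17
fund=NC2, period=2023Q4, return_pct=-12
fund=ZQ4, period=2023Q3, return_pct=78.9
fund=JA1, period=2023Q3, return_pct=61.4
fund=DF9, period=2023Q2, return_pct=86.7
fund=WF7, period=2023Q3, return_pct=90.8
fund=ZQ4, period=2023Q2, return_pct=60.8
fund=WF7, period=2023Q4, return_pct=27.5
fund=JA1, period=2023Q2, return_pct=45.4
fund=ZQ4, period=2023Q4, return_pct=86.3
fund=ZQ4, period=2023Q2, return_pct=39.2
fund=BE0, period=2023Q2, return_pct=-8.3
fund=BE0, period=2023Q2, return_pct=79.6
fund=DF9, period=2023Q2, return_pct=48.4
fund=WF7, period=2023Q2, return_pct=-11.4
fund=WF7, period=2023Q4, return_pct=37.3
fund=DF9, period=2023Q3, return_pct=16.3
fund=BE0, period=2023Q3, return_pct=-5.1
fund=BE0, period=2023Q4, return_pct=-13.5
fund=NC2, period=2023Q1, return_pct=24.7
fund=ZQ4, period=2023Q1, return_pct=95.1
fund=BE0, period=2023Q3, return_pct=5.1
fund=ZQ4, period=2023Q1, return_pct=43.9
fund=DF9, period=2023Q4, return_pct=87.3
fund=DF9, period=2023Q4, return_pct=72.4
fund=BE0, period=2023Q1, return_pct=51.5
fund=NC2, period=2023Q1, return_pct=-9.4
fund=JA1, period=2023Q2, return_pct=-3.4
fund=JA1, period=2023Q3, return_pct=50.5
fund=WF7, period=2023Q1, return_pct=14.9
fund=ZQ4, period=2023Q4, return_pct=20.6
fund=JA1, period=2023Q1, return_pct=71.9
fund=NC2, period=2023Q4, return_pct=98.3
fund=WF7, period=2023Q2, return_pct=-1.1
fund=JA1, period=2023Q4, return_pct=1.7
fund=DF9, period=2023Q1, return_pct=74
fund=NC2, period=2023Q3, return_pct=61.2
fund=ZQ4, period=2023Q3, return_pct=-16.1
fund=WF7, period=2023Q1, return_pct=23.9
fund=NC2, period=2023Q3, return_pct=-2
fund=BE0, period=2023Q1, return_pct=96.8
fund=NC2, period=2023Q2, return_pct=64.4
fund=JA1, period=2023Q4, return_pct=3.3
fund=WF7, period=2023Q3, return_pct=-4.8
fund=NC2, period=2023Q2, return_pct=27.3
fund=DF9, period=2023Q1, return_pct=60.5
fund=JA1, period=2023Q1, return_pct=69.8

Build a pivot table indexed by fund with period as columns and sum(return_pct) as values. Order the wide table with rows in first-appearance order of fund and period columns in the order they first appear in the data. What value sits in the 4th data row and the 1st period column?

62.8

With rows in first-appearance order of fund, row 4 is fund=ZQ4. period columns in first-appearance order: 2023Q3, 2023Q4, 2023Q2, 2023Q1; column 1 is 2023Q3.
Long rows with fund=ZQ4, period=2023Q3: 78.9 + -16.1 = 62.8.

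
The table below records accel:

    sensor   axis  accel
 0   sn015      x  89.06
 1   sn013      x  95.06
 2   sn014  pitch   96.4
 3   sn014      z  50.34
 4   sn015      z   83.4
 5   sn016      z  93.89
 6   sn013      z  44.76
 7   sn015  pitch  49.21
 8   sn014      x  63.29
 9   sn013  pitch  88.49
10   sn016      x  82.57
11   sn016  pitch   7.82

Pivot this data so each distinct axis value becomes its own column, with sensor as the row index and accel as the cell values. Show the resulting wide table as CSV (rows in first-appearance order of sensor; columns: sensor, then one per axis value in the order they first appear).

Columns: sensor plus the 3 distinct axis values (x, pitch, z).
For example, row sn015 column x takes accel=89.06 from the long row (sn015, x).

sensor,x,pitch,z
sn015,89.06,49.21,83.4
sn013,95.06,88.49,44.76
sn014,63.29,96.4,50.34
sn016,82.57,7.82,93.89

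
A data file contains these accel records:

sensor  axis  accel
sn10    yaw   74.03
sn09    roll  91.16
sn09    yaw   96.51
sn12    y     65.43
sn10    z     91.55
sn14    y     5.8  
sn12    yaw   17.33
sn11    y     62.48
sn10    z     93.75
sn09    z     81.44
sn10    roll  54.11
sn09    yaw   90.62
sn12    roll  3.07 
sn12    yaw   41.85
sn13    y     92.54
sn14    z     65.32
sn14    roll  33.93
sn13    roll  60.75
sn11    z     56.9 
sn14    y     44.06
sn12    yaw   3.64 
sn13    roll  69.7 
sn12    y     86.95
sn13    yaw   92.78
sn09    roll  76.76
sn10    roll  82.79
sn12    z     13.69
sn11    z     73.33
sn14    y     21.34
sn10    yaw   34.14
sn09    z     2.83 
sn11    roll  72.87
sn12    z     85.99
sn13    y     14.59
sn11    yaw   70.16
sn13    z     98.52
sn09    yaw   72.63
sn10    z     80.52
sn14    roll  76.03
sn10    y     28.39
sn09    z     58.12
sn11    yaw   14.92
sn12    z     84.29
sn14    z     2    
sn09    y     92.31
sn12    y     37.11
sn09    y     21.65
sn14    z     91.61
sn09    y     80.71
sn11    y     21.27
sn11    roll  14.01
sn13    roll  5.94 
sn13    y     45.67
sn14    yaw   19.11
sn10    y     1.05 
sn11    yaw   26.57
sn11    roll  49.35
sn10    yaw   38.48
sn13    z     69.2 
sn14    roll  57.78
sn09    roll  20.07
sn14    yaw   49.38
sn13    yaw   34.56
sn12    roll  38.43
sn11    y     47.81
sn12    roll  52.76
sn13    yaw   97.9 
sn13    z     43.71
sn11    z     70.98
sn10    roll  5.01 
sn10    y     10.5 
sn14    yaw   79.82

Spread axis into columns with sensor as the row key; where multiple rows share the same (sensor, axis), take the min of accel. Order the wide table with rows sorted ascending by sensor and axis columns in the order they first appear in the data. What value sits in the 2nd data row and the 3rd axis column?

1.05

With rows sorted ascending by sensor, row 2 is sensor=sn10. axis columns in first-appearance order: yaw, roll, y, z; column 3 is y.
Long rows with sensor=sn10, axis=y: min(28.39, 1.05, 10.5) = 1.05.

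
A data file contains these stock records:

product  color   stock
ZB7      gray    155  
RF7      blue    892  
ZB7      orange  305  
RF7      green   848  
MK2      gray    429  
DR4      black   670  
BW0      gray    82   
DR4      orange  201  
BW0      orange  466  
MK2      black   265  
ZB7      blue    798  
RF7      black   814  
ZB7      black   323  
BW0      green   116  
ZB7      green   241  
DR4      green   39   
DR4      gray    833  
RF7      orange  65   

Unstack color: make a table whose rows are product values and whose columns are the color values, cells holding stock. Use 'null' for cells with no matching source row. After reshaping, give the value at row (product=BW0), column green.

116

The long row with product=BW0, color=green has stock=116.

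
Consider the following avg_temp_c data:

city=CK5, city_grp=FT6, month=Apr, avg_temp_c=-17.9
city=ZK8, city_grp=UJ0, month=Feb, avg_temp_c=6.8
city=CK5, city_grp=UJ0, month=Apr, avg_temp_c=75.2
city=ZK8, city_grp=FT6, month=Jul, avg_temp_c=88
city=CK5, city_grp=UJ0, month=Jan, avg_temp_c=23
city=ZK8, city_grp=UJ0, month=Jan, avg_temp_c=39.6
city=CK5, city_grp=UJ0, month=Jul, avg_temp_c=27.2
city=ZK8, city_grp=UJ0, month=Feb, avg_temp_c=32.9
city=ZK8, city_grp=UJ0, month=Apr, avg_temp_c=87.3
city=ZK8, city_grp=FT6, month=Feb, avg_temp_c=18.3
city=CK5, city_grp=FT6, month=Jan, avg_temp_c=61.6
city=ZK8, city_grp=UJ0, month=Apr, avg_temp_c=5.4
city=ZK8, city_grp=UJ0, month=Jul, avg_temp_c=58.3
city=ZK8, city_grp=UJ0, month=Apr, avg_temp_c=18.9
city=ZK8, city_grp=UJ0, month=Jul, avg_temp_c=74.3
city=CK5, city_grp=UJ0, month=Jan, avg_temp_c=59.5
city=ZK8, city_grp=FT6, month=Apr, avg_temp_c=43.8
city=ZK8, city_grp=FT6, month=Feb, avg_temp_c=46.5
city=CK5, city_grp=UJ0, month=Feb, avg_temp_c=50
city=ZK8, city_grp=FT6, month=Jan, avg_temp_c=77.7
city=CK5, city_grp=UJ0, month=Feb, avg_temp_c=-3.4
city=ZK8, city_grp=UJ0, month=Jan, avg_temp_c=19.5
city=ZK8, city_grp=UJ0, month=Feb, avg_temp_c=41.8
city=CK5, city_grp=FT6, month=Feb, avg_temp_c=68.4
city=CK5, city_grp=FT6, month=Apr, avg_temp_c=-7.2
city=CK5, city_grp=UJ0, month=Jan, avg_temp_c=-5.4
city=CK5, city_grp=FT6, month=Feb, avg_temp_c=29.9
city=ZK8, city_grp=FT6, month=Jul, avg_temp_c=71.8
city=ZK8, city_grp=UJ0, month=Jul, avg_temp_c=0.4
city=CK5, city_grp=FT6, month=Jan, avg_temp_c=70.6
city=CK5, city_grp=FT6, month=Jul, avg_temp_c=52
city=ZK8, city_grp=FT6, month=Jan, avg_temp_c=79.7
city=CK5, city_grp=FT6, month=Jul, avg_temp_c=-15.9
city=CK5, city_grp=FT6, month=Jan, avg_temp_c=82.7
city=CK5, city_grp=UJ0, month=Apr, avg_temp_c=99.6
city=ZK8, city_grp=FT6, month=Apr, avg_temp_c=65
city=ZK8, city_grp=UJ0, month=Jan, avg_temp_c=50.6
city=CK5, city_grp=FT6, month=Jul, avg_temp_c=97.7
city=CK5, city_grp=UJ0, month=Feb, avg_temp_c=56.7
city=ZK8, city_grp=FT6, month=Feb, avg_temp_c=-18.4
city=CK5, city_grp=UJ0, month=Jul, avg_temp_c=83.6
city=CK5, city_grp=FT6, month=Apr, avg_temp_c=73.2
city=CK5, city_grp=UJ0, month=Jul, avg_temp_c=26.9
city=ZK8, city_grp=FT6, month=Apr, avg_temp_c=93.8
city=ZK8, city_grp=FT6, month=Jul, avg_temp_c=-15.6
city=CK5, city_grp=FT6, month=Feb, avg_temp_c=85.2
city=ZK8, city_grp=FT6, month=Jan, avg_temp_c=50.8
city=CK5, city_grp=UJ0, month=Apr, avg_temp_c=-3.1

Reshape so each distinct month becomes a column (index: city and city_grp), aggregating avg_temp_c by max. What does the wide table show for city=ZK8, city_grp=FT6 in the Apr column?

93.8

Rows with city=ZK8, city_grp=FT6 and month=Apr: avg_temp_c values are 43.8, 65, 93.8.
max(43.8, 65, 93.8) = 93.8.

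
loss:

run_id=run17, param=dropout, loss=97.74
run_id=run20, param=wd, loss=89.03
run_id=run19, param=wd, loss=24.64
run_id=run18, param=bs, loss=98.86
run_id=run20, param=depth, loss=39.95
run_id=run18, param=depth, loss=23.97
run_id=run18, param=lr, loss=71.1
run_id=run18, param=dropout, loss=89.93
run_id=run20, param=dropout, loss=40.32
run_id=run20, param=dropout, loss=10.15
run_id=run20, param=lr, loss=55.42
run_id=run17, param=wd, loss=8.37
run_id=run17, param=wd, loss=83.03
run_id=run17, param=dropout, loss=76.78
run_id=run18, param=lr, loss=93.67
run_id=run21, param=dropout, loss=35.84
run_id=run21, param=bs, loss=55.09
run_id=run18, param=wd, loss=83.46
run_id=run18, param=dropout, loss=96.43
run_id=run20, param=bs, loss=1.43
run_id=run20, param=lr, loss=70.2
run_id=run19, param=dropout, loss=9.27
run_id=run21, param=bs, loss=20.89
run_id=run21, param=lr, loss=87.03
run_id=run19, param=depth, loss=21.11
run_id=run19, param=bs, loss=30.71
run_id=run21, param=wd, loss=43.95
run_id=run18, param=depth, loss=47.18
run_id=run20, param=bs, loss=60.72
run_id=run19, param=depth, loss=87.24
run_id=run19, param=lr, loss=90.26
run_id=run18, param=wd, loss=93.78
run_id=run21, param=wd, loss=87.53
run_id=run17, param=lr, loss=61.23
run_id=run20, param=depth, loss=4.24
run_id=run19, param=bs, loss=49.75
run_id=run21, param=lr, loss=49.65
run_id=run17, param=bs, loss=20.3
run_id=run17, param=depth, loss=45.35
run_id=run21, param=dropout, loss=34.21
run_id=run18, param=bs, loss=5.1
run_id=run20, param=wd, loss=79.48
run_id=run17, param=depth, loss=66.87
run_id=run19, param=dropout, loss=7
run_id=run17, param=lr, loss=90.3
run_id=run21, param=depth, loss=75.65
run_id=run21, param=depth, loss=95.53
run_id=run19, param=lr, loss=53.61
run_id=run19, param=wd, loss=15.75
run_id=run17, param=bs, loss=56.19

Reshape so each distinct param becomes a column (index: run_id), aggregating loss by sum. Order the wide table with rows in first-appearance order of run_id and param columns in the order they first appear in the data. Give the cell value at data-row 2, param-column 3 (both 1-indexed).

62.15

With rows in first-appearance order of run_id, row 2 is run_id=run20. param columns in first-appearance order: dropout, wd, bs, depth, lr; column 3 is bs.
Long rows with run_id=run20, param=bs: 1.43 + 60.72 = 62.15.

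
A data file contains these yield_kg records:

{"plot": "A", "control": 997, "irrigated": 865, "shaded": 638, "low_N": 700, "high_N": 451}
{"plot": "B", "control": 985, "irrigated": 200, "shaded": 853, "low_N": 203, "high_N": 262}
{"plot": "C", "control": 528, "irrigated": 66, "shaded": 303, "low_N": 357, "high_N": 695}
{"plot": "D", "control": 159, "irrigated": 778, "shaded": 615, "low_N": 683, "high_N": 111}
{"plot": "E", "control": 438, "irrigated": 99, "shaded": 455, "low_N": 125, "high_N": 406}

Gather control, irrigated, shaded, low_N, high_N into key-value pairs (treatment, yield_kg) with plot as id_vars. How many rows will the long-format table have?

5 plot values × 5 melted columns = 25 rows.

25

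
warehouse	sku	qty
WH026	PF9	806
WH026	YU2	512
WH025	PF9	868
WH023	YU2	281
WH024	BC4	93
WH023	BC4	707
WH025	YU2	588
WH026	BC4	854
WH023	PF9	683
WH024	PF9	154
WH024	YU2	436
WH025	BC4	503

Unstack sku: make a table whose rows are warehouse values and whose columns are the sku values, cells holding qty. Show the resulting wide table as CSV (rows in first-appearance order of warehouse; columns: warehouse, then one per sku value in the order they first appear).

warehouse,PF9,YU2,BC4
WH026,806,512,854
WH025,868,588,503
WH023,683,281,707
WH024,154,436,93

Columns: warehouse plus the 3 distinct sku values (PF9, YU2, BC4).
For example, row WH026 column PF9 takes qty=806 from the long row (WH026, PF9).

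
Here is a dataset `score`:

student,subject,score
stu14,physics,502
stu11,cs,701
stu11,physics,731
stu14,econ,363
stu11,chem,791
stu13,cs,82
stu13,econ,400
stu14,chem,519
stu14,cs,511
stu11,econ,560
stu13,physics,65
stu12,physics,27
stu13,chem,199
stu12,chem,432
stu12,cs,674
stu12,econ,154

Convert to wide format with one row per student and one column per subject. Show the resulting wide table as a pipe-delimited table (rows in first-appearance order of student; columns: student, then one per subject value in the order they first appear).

Columns: student plus the 4 distinct subject values (physics, cs, econ, chem).
For example, row stu14 column physics takes score=502 from the long row (stu14, physics).

| student | physics | cs | econ | chem |
| stu14 | 502 | 511 | 363 | 519 |
| stu11 | 731 | 701 | 560 | 791 |
| stu13 | 65 | 82 | 400 | 199 |
| stu12 | 27 | 674 | 154 | 432 |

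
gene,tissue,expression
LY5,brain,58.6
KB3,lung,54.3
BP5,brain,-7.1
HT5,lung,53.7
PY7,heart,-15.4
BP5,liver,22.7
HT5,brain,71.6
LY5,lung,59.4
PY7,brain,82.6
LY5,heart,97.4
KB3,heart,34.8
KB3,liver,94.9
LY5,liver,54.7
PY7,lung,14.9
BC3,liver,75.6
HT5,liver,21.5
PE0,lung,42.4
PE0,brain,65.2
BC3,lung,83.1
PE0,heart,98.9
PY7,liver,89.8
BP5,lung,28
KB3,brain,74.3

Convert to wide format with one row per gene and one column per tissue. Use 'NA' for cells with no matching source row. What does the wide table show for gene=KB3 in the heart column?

The long row with gene=KB3, tissue=heart has expression=34.8.

34.8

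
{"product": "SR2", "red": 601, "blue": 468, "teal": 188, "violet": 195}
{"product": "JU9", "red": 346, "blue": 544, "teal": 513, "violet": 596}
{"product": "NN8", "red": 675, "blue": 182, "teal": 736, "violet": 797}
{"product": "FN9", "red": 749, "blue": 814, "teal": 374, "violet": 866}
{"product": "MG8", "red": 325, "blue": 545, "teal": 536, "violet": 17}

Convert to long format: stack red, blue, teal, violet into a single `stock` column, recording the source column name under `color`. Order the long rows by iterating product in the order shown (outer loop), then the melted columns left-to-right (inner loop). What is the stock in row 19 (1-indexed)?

536

20 rows total (5 × 4). Row 19: index ⌊(19-1)/4⌋ = 4 into product → MG8; (19-1) mod 4 = 2 into the melted columns → teal.
So row 19 is (MG8, teal, 536); stock = 536.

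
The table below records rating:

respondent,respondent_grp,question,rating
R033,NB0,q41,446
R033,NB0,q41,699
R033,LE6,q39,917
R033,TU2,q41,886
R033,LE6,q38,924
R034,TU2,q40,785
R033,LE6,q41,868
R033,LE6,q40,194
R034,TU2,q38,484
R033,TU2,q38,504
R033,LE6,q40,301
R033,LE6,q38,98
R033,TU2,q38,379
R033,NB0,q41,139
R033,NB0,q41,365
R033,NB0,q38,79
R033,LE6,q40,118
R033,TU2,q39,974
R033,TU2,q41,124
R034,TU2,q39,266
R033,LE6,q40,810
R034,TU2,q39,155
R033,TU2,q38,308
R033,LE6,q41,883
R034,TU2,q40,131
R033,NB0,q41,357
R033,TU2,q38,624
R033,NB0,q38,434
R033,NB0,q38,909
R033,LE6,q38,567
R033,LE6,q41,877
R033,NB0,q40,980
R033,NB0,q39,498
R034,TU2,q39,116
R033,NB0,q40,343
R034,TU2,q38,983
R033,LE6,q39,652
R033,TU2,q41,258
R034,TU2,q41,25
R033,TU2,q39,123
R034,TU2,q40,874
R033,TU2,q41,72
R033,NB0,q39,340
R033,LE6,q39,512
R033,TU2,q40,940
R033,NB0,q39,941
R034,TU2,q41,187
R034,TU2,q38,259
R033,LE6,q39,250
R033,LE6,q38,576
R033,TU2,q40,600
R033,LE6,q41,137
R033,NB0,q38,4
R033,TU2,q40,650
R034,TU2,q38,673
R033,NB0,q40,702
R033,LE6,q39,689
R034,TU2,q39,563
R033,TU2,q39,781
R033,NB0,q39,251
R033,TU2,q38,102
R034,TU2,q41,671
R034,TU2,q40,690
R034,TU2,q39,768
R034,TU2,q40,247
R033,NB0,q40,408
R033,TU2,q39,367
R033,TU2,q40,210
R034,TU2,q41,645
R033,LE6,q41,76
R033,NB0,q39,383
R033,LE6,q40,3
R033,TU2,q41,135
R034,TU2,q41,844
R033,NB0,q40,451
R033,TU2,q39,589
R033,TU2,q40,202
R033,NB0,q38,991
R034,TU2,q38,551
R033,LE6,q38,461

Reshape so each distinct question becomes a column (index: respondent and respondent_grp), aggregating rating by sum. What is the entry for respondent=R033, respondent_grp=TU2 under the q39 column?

2834

Rows with respondent=R033, respondent_grp=TU2 and question=q39: rating values are 974, 123, 781, 367, 589.
974 + 123 + 781 + 367 + 589 = 2834.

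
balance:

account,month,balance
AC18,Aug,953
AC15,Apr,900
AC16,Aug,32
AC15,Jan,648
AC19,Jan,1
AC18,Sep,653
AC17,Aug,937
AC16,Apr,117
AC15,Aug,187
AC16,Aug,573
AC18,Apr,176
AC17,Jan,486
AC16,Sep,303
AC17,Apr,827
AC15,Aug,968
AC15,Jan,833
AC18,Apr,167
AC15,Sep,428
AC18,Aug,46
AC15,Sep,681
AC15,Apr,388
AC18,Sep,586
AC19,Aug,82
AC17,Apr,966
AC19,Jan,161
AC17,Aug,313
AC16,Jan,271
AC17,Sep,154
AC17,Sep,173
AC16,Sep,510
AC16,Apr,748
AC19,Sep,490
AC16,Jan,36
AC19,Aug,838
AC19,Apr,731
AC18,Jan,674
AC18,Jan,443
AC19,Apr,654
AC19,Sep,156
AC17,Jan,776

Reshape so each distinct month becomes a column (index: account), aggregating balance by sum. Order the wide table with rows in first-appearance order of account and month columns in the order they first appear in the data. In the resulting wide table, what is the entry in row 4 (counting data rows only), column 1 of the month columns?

920

With rows in first-appearance order of account, row 4 is account=AC19. month columns in first-appearance order: Aug, Apr, Jan, Sep; column 1 is Aug.
Long rows with account=AC19, month=Aug: 82 + 838 = 920.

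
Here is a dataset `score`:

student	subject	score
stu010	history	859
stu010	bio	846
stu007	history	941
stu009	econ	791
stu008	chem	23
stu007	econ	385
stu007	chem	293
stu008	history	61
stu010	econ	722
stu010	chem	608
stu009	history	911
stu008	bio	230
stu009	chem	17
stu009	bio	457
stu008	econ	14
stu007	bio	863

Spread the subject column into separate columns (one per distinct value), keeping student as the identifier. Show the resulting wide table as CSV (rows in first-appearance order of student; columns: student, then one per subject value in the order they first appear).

Columns: student plus the 4 distinct subject values (history, bio, econ, chem).
For example, row stu010 column history takes score=859 from the long row (stu010, history).

student,history,bio,econ,chem
stu010,859,846,722,608
stu007,941,863,385,293
stu009,911,457,791,17
stu008,61,230,14,23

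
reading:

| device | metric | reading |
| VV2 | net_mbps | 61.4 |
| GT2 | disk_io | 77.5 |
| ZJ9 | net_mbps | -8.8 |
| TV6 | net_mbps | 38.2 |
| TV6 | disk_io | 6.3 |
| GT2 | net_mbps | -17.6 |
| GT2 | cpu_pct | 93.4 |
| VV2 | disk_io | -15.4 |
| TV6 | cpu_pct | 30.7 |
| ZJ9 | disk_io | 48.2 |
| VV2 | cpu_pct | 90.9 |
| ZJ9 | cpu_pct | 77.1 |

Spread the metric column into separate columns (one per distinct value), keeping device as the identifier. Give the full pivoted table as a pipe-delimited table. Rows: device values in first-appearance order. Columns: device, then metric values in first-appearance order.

| device | net_mbps | disk_io | cpu_pct |
| VV2 | 61.4 | -15.4 | 90.9 |
| GT2 | -17.6 | 77.5 | 93.4 |
| ZJ9 | -8.8 | 48.2 | 77.1 |
| TV6 | 38.2 | 6.3 | 30.7 |

Columns: device plus the 3 distinct metric values (net_mbps, disk_io, cpu_pct).
For example, row VV2 column net_mbps takes reading=61.4 from the long row (VV2, net_mbps).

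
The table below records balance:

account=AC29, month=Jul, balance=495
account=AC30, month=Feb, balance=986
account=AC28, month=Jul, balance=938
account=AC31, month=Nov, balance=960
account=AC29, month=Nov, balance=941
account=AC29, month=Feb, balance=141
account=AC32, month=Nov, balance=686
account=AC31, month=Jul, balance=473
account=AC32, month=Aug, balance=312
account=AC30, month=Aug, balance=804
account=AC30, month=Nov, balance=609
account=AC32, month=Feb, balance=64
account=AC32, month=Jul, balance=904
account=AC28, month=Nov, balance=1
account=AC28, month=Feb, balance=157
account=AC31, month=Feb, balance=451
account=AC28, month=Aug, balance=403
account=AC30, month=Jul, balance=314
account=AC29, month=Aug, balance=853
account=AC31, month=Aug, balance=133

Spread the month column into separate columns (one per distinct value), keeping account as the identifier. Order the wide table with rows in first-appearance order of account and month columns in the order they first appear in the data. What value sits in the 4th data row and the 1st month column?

With rows in first-appearance order of account, row 4 is account=AC31. month columns in first-appearance order: Jul, Feb, Nov, Aug; column 1 is Jul.
Long rows with account=AC31, month=Jul: balance = 473.

473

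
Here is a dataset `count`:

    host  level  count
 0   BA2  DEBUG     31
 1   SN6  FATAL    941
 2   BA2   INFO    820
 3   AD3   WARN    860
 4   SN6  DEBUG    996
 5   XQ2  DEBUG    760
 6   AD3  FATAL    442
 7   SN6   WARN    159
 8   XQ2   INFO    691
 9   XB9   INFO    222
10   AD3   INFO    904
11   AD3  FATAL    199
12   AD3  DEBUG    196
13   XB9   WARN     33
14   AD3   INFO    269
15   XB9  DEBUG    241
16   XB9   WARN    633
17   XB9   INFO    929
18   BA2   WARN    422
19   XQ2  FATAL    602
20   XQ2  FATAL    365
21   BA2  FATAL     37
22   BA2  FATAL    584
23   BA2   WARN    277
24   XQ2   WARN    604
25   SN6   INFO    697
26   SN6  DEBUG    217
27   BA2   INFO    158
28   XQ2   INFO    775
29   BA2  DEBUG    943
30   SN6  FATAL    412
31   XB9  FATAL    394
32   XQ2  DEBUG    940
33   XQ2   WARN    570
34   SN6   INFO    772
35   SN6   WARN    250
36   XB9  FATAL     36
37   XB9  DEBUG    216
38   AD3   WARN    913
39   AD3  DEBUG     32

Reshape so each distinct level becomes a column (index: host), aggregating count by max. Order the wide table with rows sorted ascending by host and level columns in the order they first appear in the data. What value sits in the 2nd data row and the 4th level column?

422

With rows sorted ascending by host, row 2 is host=BA2. level columns in first-appearance order: DEBUG, FATAL, INFO, WARN; column 4 is WARN.
Long rows with host=BA2, level=WARN: max(422, 277) = 422.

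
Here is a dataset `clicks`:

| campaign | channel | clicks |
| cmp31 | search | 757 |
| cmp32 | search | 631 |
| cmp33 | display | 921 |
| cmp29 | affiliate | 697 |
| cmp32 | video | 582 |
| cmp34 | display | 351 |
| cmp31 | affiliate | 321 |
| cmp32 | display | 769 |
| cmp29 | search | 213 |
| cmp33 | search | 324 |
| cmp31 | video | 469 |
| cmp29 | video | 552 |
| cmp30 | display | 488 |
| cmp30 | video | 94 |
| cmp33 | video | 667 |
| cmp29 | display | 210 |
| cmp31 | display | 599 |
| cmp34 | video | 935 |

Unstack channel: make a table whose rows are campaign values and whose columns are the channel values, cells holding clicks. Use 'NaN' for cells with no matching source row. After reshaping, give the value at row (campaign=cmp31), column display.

599

The long row with campaign=cmp31, channel=display has clicks=599.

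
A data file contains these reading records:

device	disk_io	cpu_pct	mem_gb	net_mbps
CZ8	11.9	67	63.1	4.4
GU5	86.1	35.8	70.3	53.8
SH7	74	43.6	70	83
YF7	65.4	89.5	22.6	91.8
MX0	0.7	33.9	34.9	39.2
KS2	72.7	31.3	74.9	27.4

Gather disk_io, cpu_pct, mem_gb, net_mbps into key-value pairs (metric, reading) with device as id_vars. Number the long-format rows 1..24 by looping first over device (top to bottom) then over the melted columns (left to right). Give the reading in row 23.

24 rows total (6 × 4). Row 23: index ⌊(23-1)/4⌋ = 5 into device → KS2; (23-1) mod 4 = 2 into the melted columns → mem_gb.
So row 23 is (KS2, mem_gb, 74.9); reading = 74.9.

74.9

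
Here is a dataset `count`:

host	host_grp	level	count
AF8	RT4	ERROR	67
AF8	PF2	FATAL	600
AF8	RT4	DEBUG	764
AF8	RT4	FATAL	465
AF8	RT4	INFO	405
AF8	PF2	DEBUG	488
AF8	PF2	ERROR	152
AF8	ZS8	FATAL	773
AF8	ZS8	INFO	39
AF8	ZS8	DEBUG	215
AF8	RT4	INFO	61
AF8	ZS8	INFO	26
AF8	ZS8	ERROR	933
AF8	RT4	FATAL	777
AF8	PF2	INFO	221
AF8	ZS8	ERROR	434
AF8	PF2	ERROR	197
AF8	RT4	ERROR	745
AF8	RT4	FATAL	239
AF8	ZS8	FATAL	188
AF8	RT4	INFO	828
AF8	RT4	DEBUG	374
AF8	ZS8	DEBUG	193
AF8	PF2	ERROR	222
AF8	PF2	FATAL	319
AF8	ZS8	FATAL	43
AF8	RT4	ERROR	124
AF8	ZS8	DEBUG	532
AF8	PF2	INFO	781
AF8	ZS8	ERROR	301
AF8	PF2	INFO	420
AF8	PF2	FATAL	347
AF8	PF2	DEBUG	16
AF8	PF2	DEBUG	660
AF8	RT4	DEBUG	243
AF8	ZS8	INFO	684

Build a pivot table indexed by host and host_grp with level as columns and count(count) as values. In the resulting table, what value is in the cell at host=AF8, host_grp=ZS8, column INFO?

3

Rows with host=AF8, host_grp=ZS8 and level=INFO: count values are 39, 26, 684.
3 rows match — count = 3.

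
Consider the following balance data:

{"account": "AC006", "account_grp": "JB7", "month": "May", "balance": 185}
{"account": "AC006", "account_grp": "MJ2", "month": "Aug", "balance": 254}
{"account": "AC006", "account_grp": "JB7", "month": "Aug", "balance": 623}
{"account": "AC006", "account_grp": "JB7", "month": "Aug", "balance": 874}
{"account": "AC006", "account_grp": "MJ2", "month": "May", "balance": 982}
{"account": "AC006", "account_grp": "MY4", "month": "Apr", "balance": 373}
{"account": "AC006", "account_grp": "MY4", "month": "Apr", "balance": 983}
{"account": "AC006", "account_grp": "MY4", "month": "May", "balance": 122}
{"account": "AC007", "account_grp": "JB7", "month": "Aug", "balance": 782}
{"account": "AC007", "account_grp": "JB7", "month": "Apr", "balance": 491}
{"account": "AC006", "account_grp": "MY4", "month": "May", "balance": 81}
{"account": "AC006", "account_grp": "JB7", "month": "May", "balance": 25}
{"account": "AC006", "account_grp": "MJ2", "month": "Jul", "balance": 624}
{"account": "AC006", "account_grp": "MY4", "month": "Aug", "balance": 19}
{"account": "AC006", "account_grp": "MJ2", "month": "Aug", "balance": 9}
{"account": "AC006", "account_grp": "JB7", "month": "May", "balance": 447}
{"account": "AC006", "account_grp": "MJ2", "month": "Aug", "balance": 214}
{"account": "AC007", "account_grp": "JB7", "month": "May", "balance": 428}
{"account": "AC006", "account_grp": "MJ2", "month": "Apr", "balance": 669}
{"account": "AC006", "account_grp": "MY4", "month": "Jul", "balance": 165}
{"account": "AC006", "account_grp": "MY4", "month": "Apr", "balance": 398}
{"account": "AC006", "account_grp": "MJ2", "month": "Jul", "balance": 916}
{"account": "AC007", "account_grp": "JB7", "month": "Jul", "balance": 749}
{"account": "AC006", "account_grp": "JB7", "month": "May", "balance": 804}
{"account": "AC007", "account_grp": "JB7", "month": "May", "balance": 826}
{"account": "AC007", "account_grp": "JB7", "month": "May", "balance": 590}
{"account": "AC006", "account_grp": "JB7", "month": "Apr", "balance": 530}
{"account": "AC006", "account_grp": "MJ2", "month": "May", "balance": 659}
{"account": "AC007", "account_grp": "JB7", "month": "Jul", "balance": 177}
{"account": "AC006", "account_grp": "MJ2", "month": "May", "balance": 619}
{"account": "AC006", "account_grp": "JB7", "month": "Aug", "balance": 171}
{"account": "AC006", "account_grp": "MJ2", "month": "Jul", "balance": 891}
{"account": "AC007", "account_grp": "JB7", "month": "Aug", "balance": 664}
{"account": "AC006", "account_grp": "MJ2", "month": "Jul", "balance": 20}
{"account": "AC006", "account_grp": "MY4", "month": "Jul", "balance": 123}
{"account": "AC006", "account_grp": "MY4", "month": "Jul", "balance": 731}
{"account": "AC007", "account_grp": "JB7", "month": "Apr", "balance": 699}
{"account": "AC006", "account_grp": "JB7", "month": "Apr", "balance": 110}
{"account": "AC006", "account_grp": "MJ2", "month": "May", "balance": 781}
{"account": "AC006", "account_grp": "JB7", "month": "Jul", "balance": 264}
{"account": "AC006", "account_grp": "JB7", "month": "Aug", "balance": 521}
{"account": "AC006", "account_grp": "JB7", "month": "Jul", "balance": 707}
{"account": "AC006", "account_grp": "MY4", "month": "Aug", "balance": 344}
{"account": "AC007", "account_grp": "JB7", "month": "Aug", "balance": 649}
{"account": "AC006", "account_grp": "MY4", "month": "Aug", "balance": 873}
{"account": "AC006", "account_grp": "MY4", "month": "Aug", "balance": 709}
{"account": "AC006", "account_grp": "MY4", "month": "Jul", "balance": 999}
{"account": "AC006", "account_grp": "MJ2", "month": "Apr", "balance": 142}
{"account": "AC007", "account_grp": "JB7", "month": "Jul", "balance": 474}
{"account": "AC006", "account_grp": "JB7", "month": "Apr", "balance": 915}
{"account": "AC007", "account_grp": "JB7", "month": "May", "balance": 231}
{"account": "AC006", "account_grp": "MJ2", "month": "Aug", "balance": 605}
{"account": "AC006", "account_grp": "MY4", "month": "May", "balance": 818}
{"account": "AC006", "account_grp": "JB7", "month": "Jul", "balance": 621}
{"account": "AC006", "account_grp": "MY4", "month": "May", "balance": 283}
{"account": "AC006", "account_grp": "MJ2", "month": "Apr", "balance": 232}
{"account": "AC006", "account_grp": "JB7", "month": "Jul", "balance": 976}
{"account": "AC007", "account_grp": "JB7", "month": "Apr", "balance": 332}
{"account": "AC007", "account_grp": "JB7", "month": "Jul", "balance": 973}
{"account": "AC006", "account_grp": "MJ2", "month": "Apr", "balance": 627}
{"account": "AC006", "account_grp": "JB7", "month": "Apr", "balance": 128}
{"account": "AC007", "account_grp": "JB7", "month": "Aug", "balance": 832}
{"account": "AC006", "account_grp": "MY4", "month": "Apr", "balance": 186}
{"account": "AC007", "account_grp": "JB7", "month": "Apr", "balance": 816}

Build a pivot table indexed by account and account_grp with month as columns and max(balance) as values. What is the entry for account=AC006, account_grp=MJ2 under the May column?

Rows with account=AC006, account_grp=MJ2 and month=May: balance values are 982, 659, 619, 781.
max(982, 659, 619, 781) = 982.

982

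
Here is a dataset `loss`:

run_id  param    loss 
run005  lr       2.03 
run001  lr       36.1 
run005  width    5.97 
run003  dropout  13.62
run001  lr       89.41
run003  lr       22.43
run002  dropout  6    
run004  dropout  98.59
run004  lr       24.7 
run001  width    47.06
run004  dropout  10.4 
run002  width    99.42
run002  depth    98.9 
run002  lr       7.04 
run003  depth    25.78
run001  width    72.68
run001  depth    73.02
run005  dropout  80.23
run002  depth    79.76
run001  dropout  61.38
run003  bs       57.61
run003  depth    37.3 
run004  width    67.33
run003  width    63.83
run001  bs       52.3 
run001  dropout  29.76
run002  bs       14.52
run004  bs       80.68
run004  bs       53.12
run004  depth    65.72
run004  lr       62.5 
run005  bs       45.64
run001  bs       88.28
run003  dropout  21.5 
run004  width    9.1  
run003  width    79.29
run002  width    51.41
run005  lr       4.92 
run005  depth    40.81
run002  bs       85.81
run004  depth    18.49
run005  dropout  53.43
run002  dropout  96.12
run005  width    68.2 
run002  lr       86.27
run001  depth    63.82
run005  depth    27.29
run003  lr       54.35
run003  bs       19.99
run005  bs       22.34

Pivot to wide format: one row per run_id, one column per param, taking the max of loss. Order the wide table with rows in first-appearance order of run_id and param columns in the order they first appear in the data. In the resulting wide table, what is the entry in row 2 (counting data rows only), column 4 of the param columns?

73.02

With rows in first-appearance order of run_id, row 2 is run_id=run001. param columns in first-appearance order: lr, width, dropout, depth, bs; column 4 is depth.
Long rows with run_id=run001, param=depth: max(73.02, 63.82) = 73.02.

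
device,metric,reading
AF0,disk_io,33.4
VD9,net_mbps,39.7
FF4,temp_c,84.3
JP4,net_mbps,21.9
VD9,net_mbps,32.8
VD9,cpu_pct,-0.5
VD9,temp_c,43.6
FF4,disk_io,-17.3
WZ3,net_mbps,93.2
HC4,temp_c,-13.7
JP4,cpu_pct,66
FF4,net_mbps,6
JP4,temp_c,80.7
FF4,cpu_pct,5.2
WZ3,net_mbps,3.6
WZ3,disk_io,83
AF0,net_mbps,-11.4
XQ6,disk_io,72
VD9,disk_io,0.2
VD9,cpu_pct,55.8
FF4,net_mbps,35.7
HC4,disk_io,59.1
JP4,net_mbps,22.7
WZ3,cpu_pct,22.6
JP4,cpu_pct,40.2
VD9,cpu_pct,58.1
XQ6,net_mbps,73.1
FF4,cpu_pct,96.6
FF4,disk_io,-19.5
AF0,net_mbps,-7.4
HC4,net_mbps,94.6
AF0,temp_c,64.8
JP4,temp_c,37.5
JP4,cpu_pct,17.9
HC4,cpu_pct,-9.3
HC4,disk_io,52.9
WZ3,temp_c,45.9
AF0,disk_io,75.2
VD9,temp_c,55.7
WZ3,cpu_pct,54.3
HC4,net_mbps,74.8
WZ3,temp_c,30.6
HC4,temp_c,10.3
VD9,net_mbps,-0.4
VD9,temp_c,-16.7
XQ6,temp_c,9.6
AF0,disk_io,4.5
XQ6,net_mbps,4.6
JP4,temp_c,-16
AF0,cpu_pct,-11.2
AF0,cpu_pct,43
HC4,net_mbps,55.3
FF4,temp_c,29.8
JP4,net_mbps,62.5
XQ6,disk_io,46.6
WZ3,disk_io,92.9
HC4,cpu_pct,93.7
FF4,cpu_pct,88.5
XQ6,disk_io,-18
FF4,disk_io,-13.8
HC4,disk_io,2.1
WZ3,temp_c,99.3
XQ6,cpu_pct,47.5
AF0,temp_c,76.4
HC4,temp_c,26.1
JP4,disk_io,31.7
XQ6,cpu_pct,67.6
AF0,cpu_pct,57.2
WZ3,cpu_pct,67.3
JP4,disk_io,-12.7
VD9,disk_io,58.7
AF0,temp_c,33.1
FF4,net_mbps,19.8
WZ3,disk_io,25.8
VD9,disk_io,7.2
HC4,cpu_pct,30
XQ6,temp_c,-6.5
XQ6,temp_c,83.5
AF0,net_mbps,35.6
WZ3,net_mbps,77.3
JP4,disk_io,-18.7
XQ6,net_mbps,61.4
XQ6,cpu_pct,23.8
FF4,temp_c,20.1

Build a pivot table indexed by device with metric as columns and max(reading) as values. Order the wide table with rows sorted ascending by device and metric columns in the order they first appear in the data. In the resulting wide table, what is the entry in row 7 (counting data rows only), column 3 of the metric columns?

83.5

With rows sorted ascending by device, row 7 is device=XQ6. metric columns in first-appearance order: disk_io, net_mbps, temp_c, cpu_pct; column 3 is temp_c.
Long rows with device=XQ6, metric=temp_c: max(9.6, -6.5, 83.5) = 83.5.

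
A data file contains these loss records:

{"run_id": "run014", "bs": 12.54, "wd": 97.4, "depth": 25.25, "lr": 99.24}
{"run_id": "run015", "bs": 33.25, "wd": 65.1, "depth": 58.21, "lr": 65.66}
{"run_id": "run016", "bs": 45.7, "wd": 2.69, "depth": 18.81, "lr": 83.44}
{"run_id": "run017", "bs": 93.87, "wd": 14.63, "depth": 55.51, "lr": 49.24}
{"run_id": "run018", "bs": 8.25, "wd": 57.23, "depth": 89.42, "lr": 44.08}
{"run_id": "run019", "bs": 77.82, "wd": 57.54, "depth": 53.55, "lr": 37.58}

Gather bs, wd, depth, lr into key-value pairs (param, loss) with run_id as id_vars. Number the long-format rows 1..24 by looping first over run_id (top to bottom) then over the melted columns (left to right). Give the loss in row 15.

55.51

24 rows total (6 × 4). Row 15: index ⌊(15-1)/4⌋ = 3 into run_id → run017; (15-1) mod 4 = 2 into the melted columns → depth.
So row 15 is (run017, depth, 55.51); loss = 55.51.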